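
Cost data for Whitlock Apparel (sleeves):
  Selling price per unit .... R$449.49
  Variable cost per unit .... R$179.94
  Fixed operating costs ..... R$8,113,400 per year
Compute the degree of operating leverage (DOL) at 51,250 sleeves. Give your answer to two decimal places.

2.42

Total contribution margin = 51,250 × R$269.55 = R$13,814,437.50.
Operating income = contribution − fixed costs = R$13,814,437.50 − R$8,113,400 = R$5,701,037.50.
DOL = contribution ÷ EBIT = R$13,814,437.50 ÷ R$5,701,037.50 = 2.4231.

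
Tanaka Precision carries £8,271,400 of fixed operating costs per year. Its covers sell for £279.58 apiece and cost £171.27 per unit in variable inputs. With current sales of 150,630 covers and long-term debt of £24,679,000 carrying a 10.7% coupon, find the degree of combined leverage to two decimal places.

3.02

Total contribution margin = 150,630 × £108.31 = £16,314,735.30.
Subtracting fixed costs: EBIT = £16,314,735.30 − £8,271,400 = £8,043,335.30. Interest = £2,640,653.00, so EBIT − I = £5,402,682.30.
Degree of total leverage = total CM / (EBIT − interest) = £16,314,735.30 / £5,402,682.30 = 3.0197.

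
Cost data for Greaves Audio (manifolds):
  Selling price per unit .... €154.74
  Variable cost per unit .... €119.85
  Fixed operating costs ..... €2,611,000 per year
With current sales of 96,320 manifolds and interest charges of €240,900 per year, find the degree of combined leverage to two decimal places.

6.61

At 96,320 units, contribution = 96,320 × €34.89 = €3,360,604.80.
EBIT = €3,360,604.80 − €2,611,000 = €749,604.80. Interest = €240,900.00, so EBIT − I = €508,704.80.
DCL = contribution ÷ (EBIT − I) = €3,360,604.80 ÷ €508,704.80 = 6.6062.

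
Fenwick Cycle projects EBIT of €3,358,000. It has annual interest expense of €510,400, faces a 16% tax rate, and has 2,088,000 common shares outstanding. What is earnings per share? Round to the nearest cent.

€1.15

Pre-tax income = €3,358,000 − €510,400.00 = €2,847,600.00.
After tax at 16%: net income = €2,847,600.00 × 0.84 = €2,391,984.00.
EPS = €2,391,984.00 ÷ 2,088,000 = €1.15.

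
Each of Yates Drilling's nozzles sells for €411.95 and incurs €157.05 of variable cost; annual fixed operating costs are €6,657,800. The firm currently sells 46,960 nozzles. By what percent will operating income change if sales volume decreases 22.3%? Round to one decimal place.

At 46,960 units, contribution = 46,960 × €254.90 = €11,970,104.00.
Operating income = contribution − fixed costs = €11,970,104.00 − €6,657,800 = €5,312,304.00.
DOL = contribution ÷ EBIT = €11,970,104.00 ÷ €5,312,304.00 = 2.2533.
So EBIT moves 2.2533 × (-22.3%) = -50.2%.

-50.2%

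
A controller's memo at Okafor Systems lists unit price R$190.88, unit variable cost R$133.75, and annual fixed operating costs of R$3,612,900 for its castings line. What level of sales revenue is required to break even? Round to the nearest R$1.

CM per unit = R$190.88 − R$133.75 = R$57.13; CM ratio = R$57.13 / R$190.88 = 0.2993.
Break-even revenue = fixed costs × price ÷ CM = R$3,612,900 × R$190.88 ÷ R$57.13 = R$12,071,247.

R$12,071,247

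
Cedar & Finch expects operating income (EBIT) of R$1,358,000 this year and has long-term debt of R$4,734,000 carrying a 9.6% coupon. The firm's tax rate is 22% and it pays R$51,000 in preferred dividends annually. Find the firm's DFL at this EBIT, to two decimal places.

1.62

Interest = R$454,464.00.
Pre-tax preferred-dividend burden = R$51,000 ÷ (1 − 0.22) = R$65,384.62.
DFL = EBIT ÷ [EBIT − I − D_p/(1−t)] = R$1,358,000 ÷ [R$1,358,000 − R$454,464.00 − R$65,384.62] = R$1,358,000 ÷ R$838,151.38 = 1.6202.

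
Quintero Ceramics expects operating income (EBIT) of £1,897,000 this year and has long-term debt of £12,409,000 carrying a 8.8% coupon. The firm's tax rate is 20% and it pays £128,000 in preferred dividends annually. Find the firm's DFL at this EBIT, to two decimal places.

2.94

Annual interest charges come to £1,091,992.00.
Preferred dividends grossed up pre-tax: £128,000 / (1 − 0.20) = £160,000.00.
DFL = EBIT ÷ [EBIT − I − D_p/(1−t)] = £1,897,000 ÷ [£1,897,000 − £1,091,992.00 − £160,000.00] = £1,897,000 ÷ £645,008.00 = 2.9410.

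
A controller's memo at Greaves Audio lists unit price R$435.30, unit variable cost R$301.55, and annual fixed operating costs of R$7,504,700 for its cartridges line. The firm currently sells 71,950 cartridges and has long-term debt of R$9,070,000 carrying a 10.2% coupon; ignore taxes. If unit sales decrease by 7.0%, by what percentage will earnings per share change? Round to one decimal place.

At 71,950 units, contribution = 71,950 × R$133.75 = R$9,623,312.50.
Subtracting fixed costs: EBIT = R$9,623,312.50 − R$7,504,700 = R$2,118,612.50.
Interest = R$925,140.00, so EBIT − I = R$1,193,472.50.
Degree of combined leverage = contribution ÷ (EBIT − I) = R$9,623,312.50 ÷ R$1,193,472.50 = 8.0633.
EPS therefore changes by 8.0633 × (-7.0%) = -56.4%.

-56.4%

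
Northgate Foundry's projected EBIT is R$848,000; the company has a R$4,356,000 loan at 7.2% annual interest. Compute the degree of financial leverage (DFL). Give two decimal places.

Annual interest charges come to R$313,632.00.
DFL = EBIT ÷ (EBIT − I) = R$848,000 ÷ (R$848,000 − R$313,632.00) = R$848,000 ÷ R$534,368.00 = 1.5869.

1.59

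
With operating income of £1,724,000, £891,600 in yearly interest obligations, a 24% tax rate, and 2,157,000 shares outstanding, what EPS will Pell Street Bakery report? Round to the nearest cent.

Pre-tax income = £1,724,000 − £891,600.00 = £832,400.00.
After tax at 24%: net income = £832,400.00 × 0.76 = £632,624.00.
Per share: £632,624.00 / 2,157,000 shares = £0.29.

£0.29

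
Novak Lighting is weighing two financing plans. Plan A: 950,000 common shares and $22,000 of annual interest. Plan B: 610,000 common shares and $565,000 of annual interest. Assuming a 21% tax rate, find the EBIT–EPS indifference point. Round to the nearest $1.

$1,539,206

Set EPS_A = EPS_B: (EBIT − $22,000)(1 − 0.21) ÷ 950,000 = (EBIT − $565,000)(1 − 0.21) ÷ 610,000.
Cancelling (1 − t) and cross-multiplying: 610,000·(EBIT − 22,000) = 950,000·(EBIT − 565,000).
Solving, EBIT = (565,000·950,000 − 22,000·610,000) / (950,000 − 610,000) = 523,330,000,000 / 340,000 = 1,539,205.88.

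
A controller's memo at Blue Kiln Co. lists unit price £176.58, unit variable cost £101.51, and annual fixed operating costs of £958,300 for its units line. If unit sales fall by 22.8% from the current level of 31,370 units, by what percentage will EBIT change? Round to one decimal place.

Contribution at this volume is 31,370 × £75.07 = £2,354,945.90.
Operating income = contribution − fixed costs = £2,354,945.90 − £958,300 = £1,396,645.90.
DOL = contribution ÷ EBIT = £2,354,945.90 ÷ £1,396,645.90 = 1.6861.
So EBIT moves 1.6861 × (-22.8%) = -38.4%.

-38.4%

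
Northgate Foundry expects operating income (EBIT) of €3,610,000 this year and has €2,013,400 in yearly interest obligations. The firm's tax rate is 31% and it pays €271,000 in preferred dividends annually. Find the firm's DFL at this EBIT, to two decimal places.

3.00

Annual interest charges come to €2,013,400.00.
Preferred dividends grossed up pre-tax: €271,000 / (1 − 0.31) = €392,753.62.
DFL = EBIT ÷ [EBIT − I − D_p/(1−t)] = €3,610,000 ÷ [€3,610,000 − €2,013,400.00 − €392,753.62] = €3,610,000 ÷ €1,203,846.38 = 2.9987.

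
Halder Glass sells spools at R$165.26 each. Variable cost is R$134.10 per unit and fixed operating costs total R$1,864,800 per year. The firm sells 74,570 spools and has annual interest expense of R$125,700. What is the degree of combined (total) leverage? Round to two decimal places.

Contribution at this volume is 74,570 × R$31.16 = R$2,323,601.20.
Operating income = contribution − fixed costs = R$2,323,601.20 − R$1,864,800 = R$458,801.20. Interest = R$125,700.00, so EBIT − I = R$333,101.20.
Degree of total leverage = total CM / (EBIT − interest) = R$2,323,601.20 / R$333,101.20 = 6.9757.

6.98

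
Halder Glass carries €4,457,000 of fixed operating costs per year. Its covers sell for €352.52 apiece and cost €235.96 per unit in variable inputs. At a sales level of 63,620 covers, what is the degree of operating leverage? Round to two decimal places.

Total contribution margin = 63,620 × €116.56 = €7,415,547.20.
Subtracting fixed costs: EBIT = €7,415,547.20 − €4,457,000 = €2,958,547.20.
So DOL = total CM / EBIT = €7,415,547.20 / €2,958,547.20 = 2.5065.

2.51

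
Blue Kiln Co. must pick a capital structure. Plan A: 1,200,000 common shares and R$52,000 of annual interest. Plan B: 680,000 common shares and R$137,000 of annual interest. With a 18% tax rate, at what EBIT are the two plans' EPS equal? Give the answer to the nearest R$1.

Set EPS_A = EPS_B: (EBIT − R$52,000)(1 − 0.18) ÷ 1,200,000 = (EBIT − R$137,000)(1 − 0.18) ÷ 680,000.
The (1 − t) factor cancels: (EBIT − 52,000) × 680,000 = (EBIT − 137,000) × 1,200,000.
Solving, EBIT = (137,000·1,200,000 − 52,000·680,000) / (1,200,000 − 680,000) = 129,040,000,000 / 520,000 = 248,153.85.

R$248,154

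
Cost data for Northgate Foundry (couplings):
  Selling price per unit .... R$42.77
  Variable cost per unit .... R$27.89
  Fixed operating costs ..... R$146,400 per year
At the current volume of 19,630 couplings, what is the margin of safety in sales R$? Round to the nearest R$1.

Contribution margin per unit = R$42.77 − R$27.89 = R$14.88. Break-even units = R$146,400 ÷ R$14.88 = 9,838.71; break-even revenue = 9,838.71 × R$42.77 = R$420,801.61.
Actual sales revenue = 19,630 × R$42.77 = R$839,575.10.
Margin of safety = R$839,575.10 − R$420,801.61 = R$418,773.

R$418,773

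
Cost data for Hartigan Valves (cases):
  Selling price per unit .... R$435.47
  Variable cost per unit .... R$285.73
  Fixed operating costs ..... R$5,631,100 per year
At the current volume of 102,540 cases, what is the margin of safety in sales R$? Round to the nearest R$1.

Unit CM = price − variable cost = R$435.47 − R$285.73 = R$149.74. Break-even units = R$5,631,100 ÷ R$149.74 = 37,605.85; break-even revenue = 37,605.85 × R$435.47 = R$16,376,219.56.
Actual sales revenue = 102,540 × R$435.47 = R$44,653,093.80.
Margin of safety = R$44,653,093.80 − R$16,376,219.56 = R$28,276,874.

R$28,276,874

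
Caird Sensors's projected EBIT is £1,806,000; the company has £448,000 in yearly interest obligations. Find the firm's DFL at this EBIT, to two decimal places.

1.33

Annual interest charges come to £448,000.00.
DFL = EBIT ÷ (EBIT − I) = £1,806,000 ÷ (£1,806,000 − £448,000.00) = £1,806,000 ÷ £1,358,000.00 = 1.3299.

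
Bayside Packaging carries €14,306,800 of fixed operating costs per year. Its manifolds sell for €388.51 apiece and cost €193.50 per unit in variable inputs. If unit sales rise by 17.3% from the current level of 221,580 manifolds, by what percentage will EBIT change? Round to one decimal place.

+25.9%

At 221,580 units, contribution = 221,580 × €195.01 = €43,210,315.80.
Subtracting fixed costs: EBIT = €43,210,315.80 − €14,306,800 = €28,903,515.80.
Degree of operating leverage = €43,210,315.80 / €28,903,515.80 = 1.4950.
Operating income changes by 1.4950 × +17.3% = +25.9%.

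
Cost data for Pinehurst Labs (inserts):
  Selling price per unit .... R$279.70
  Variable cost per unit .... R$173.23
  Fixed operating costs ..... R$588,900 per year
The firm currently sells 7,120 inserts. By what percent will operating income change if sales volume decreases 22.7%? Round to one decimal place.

At 7,120 units, contribution = 7,120 × R$106.47 = R$758,066.40.
Operating income = contribution − fixed costs = R$758,066.40 − R$588,900 = R$169,166.40.
Degree of operating leverage = R$758,066.40 / R$169,166.40 = 4.4812.
Operating income changes by 4.4812 × -22.7% = -101.7%.

-101.7%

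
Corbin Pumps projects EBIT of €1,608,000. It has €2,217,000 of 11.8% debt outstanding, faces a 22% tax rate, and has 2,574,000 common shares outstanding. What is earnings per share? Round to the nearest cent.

Interest = €261,606.00, so EBT = €1,608,000 − €261,606.00 = €1,346,394.00.
After tax at 22%: net income = €1,346,394.00 × 0.78 = €1,050,187.32.
EPS = €1,050,187.32 ÷ 2,574,000 = €0.41.

€0.41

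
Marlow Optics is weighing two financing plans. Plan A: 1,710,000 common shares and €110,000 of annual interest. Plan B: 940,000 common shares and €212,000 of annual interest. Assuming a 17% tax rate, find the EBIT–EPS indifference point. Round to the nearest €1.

€336,519

At indifference, (EBIT − 110,000)(1 − t)/1,710,000 = (EBIT − 212,000)(1 − t)/940,000.
The (1 − t) factor cancels: (EBIT − 110,000) × 940,000 = (EBIT − 212,000) × 1,710,000.
EBIT × (1,710,000 − 940,000) = 212,000 × 1,710,000 − 110,000 × 940,000 = 259,120,000,000, so EBIT = 259,120,000,000 ÷ 770,000 = 336,519.48.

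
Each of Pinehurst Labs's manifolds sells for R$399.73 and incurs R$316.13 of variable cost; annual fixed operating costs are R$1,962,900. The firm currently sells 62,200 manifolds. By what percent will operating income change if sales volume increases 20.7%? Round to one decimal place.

Contribution at this volume is 62,200 × R$83.60 = R$5,199,920.00.
Operating income = contribution − fixed costs = R$5,199,920.00 − R$1,962,900 = R$3,237,020.00.
Degree of operating leverage = R$5,199,920.00 / R$3,237,020.00 = 1.6064.
%ΔEBIT = DOL × %ΔSales = 1.6064 × +20.7% = +33.3%.

+33.3%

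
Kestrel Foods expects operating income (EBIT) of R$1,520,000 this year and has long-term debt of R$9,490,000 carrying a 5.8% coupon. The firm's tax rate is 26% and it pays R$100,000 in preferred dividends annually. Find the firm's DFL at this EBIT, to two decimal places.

1.82

Interest = R$550,420.00.
Preferred dividends grossed up pre-tax: R$100,000 / (1 − 0.26) = R$135,135.14.
DFL = EBIT ÷ [EBIT − I − D_p/(1−t)] = R$1,520,000 ÷ [R$1,520,000 − R$550,420.00 − R$135,135.14] = R$1,520,000 ÷ R$834,444.86 = 1.8216.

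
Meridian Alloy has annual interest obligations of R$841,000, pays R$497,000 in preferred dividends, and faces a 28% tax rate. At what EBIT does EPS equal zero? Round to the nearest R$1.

R$1,531,278

Preferred dividends are paid after tax, so their pre-tax equivalent is R$497,000 ÷ (1 − 0.28) = R$690,277.78.
Financial break-even EBIT = interest + D_p ÷ (1 − t) = R$841,000 + R$690,277.78 = R$1,531,277.78.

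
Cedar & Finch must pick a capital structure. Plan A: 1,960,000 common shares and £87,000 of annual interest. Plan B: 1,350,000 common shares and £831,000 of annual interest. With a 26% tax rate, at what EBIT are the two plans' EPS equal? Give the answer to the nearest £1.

Set EPS_A = EPS_B: (EBIT − £87,000)(1 − 0.26) ÷ 1,960,000 = (EBIT − £831,000)(1 − 0.26) ÷ 1,350,000.
Cancelling (1 − t) and cross-multiplying: 1,350,000·(EBIT − 87,000) = 1,960,000·(EBIT − 831,000).
EBIT × (1,960,000 − 1,350,000) = 831,000 × 1,960,000 − 87,000 × 1,350,000 = 1,511,310,000,000, so EBIT = 1,511,310,000,000 ÷ 610,000 = 2,477,557.38.

£2,477,557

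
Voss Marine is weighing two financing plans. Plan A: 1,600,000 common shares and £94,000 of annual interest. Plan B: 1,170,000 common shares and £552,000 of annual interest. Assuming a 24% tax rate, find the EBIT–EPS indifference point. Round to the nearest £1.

Set EPS_A = EPS_B: (EBIT − £94,000)(1 − 0.24) ÷ 1,600,000 = (EBIT − £552,000)(1 − 0.24) ÷ 1,170,000.
The (1 − t) factor cancels: (EBIT − 94,000) × 1,170,000 = (EBIT − 552,000) × 1,600,000.
EBIT × (1,600,000 − 1,170,000) = 552,000 × 1,600,000 − 94,000 × 1,170,000 = 773,220,000,000, so EBIT = 773,220,000,000 ÷ 430,000 = 1,798,186.05.

£1,798,186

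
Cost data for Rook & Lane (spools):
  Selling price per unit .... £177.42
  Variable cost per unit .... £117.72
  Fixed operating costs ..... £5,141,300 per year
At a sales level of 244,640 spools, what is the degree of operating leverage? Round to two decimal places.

At 244,640 units, contribution = 244,640 × £59.70 = £14,605,008.00.
Subtracting fixed costs: EBIT = £14,605,008.00 − £5,141,300 = £9,463,708.00.
Degree of operating leverage = £14,605,008.00 / £9,463,708.00 = 1.5433.

1.54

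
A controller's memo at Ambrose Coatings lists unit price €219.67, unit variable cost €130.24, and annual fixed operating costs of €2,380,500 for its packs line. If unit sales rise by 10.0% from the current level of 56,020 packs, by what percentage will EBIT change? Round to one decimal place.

+19.1%

Total contribution margin = 56,020 × €89.43 = €5,009,868.60.
Subtracting fixed costs: EBIT = €5,009,868.60 − €2,380,500 = €2,629,368.60.
So DOL = total CM / EBIT = €5,009,868.60 / €2,629,368.60 = 1.9054.
Operating income changes by 1.9054 × +10.0% = +19.1%.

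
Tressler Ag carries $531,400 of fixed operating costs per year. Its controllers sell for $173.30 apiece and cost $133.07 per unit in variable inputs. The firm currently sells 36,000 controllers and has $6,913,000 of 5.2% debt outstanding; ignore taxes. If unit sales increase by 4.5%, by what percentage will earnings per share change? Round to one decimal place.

Total contribution margin = 36,000 × $40.23 = $1,448,280.00.
Operating income = contribution − fixed costs = $1,448,280.00 − $531,400 = $916,880.00.
Interest = $359,476.00, so EBIT − I = $557,404.00.
Degree of combined leverage = contribution ÷ (EBIT − I) = $1,448,280.00 ÷ $557,404.00 = 2.5983.
%ΔEPS = DCL × %ΔSales = 2.5983 × +4.5% = +11.7%.

+11.7%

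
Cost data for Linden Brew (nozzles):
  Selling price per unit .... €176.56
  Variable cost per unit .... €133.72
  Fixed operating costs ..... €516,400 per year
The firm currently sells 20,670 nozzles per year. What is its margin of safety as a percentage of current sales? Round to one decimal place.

Contribution margin per unit = €176.56 − €133.72 = €42.84. Break-even units = €516,400 ÷ €42.84 = 12,054.15; break-even revenue = 12,054.15 × €176.56 = €2,128,281.61.
Current sales = 20,670 × €176.56 = €3,649,495.20.
Margin of safety = (€3,649,495.20 − €2,128,281.61) ÷ €3,649,495.20 = 41.7%.

41.7%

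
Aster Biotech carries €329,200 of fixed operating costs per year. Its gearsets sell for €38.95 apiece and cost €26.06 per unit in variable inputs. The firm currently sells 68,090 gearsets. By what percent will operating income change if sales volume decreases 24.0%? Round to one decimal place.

-38.4%

Total contribution margin = 68,090 × €12.89 = €877,680.10.
EBIT = €877,680.10 − €329,200 = €548,480.10.
So DOL = total CM / EBIT = €877,680.10 / €548,480.10 = 1.6002.
Operating income changes by 1.6002 × -24.0% = -38.4%.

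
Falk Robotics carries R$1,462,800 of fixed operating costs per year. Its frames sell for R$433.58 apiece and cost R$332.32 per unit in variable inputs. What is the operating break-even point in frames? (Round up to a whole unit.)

Contribution margin per unit = R$433.58 − R$332.32 = R$101.26.
Break-even volume = fixed costs ÷ CM per unit = R$1,462,800 ÷ R$101.26 = 14,445.98, so 14,446 frames.

14,446 frames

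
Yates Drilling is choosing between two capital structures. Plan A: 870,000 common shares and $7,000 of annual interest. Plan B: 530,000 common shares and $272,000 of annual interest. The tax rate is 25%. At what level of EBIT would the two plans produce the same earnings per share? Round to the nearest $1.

$685,088

At indifference, (EBIT − 7,000)(1 − t)/870,000 = (EBIT − 272,000)(1 − t)/530,000.
Cancelling (1 − t) and cross-multiplying: 530,000·(EBIT − 7,000) = 870,000·(EBIT − 272,000).
Solving, EBIT = (272,000·870,000 − 7,000·530,000) / (870,000 − 530,000) = 232,930,000,000 / 340,000 = 685,088.24.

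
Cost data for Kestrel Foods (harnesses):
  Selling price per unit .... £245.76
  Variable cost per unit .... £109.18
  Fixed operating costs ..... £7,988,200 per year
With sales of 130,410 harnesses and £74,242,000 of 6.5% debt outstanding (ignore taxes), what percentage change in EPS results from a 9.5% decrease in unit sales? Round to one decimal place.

-33.9%

Contribution at this volume is 130,410 × £136.58 = £17,811,397.80.
EBIT = £17,811,397.80 − £7,988,200 = £9,823,197.80.
After interest of £4,825,730.00, pre-tax earnings = £4,997,467.80.
Degree of combined leverage = contribution ÷ (EBIT − I) = £17,811,397.80 ÷ £4,997,467.80 = 3.5641.
EPS therefore changes by 3.5641 × (-9.5%) = -33.9%.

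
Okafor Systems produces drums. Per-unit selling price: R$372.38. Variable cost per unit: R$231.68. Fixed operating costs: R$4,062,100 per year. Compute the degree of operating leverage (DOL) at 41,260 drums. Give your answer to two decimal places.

At 41,260 units, contribution = 41,260 × R$140.70 = R$5,805,282.00.
Subtracting fixed costs: EBIT = R$5,805,282.00 − R$4,062,100 = R$1,743,182.00.
So DOL = total CM / EBIT = R$5,805,282.00 / R$1,743,182.00 = 3.3303.

3.33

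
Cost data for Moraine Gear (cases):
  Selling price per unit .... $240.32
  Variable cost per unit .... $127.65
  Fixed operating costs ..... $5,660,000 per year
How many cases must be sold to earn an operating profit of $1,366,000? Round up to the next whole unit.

62,360 cases

Contribution margin per unit = $240.32 − $127.65 = $112.67.
Units = (FC + target) / CM = ($5,660,000 + $1,366,000) / $112.67 = 62,359.10, so 62,360 cases.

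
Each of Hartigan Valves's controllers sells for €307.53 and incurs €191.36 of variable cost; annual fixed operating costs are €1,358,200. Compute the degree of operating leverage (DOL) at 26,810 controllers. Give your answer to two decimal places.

1.77

Total contribution margin = 26,810 × €116.17 = €3,114,517.70.
Operating income = contribution − fixed costs = €3,114,517.70 − €1,358,200 = €1,756,317.70.
DOL = contribution ÷ EBIT = €3,114,517.70 ÷ €1,756,317.70 = 1.7733.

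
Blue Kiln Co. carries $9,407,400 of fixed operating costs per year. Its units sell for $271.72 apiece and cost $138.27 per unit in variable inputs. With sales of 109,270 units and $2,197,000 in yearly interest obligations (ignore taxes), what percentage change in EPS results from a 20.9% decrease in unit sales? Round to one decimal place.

-102.3%

At 109,270 units, contribution = 109,270 × $133.45 = $14,582,081.50.
EBIT = $14,582,081.50 − $9,407,400 = $5,174,681.50.
After interest of $2,197,000.00, pre-tax earnings = $2,977,681.50.
Degree of combined leverage = contribution ÷ (EBIT − I) = $14,582,081.50 ÷ $2,977,681.50 = 4.8971.
%ΔEPS = DCL × %ΔSales = 4.8971 × -20.9% = -102.3%.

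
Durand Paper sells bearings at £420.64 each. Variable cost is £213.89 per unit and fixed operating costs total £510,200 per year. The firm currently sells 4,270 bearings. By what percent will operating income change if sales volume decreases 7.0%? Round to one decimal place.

-16.6%

At 4,270 units, contribution = 4,270 × £206.75 = £882,822.50.
Operating income = contribution − fixed costs = £882,822.50 − £510,200 = £372,622.50.
So DOL = total CM / EBIT = £882,822.50 / £372,622.50 = 2.3692.
%ΔEBIT = DOL × %ΔSales = 2.3692 × -7.0% = -16.6%.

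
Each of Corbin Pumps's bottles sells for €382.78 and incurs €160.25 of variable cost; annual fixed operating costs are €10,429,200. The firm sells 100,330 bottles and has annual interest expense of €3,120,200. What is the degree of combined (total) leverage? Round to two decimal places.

2.54

At 100,330 units, contribution = 100,330 × €222.53 = €22,326,434.90.
EBIT = €22,326,434.90 − €10,429,200 = €11,897,234.90. Interest = €3,120,200.00.
DOL = €22,326,434.90 ÷ €11,897,234.90 = 1.8766; DFL = €11,897,234.90 ÷ €8,777,034.90 = 1.3555.
DCL = DOL × DFL = 1.8766 × 1.3555 = 2.5437.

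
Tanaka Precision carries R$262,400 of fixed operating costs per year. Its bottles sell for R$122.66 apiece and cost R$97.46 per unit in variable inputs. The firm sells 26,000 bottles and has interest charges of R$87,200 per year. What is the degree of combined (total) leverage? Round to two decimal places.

Total contribution margin = 26,000 × R$25.20 = R$655,200.00.
Operating income = contribution − fixed costs = R$655,200.00 − R$262,400 = R$392,800.00. Interest = R$87,200.00.
DOL = R$655,200.00 ÷ R$392,800.00 = 1.6680; DFL = R$392,800.00 ÷ R$305,600.00 = 1.2853.
DCL = DOL × DFL = 1.6680 × 1.2853 = 2.1439.

2.14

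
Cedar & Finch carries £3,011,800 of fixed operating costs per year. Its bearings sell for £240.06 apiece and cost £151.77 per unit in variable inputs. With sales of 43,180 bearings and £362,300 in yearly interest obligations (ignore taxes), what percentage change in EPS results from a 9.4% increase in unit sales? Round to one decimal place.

+81.8%

At 43,180 units, contribution = 43,180 × £88.29 = £3,812,362.20.
EBIT = £3,812,362.20 − £3,011,800 = £800,562.20.
Interest = £362,300.00, so EBIT − I = £438,262.20.
Degree of combined leverage = contribution ÷ (EBIT − I) = £3,812,362.20 ÷ £438,262.20 = 8.6988.
%ΔEPS = DCL × %ΔSales = 8.6988 × +9.4% = +81.8%.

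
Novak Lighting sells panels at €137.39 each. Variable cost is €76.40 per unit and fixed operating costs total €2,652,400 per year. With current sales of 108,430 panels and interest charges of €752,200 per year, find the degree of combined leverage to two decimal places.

2.06

Total contribution margin = 108,430 × €60.99 = €6,613,145.70.
EBIT = €6,613,145.70 − €2,652,400 = €3,960,745.70. Interest = €752,200.00.
DOL = €6,613,145.70 ÷ €3,960,745.70 = 1.6697; DFL = €3,960,745.70 ÷ €3,208,545.70 = 1.2344.
DCL = DOL × DFL = 1.6697 × 1.2344 = 2.0611.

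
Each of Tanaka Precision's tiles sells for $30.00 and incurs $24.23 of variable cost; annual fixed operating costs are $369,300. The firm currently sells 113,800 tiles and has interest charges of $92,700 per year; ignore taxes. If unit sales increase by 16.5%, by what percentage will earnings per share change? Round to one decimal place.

Contribution at this volume is 113,800 × $5.77 = $656,626.00.
Subtracting fixed costs: EBIT = $656,626.00 − $369,300 = $287,326.00.
Interest = $92,700.00, so EBIT − I = $194,626.00.
DCL = total CM / (EBIT − I) = $656,626.00 / $194,626.00 = 3.3738.
EPS therefore changes by 3.3738 × (+16.5%) = +55.7%.

+55.7%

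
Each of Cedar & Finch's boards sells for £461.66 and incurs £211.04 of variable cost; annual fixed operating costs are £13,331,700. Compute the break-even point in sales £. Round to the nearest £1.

£24,557,947

CM per unit = £461.66 − £211.04 = £250.62; CM ratio = £250.62 / £461.66 = 0.5429.
Break-even sales = FC ÷ CM ratio = £13,331,700 × £461.66 / £250.62 = £24,557,947.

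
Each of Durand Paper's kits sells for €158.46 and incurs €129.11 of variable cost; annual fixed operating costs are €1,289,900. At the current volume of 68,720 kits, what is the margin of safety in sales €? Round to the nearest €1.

Contribution margin per unit = €158.46 − €129.11 = €29.35. Break-even units = €1,289,900 ÷ €29.35 = 43,948.89; break-even revenue = 43,948.89 × €158.46 = €6,964,141.53.
Current sales = 68,720 × €158.46 = €10,889,371.20.
Margin of safety = €10,889,371.20 − €6,964,141.53 = €3,925,230.

€3,925,230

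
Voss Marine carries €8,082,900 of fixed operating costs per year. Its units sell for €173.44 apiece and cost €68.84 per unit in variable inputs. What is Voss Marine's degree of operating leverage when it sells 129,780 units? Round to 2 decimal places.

At 129,780 units, contribution = 129,780 × €104.60 = €13,574,988.00.
EBIT = €13,574,988.00 − €8,082,900 = €5,492,088.00.
DOL = contribution ÷ EBIT = €13,574,988.00 ÷ €5,492,088.00 = 2.4717.

2.47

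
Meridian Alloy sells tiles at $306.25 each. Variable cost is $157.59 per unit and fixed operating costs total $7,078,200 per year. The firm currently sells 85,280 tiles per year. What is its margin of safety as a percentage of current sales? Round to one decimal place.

Unit CM = price − variable cost = $306.25 − $157.59 = $148.66. Break-even units = $7,078,200 ÷ $148.66 = 47,613.35; break-even revenue = 47,613.35 × $306.25 = $14,581,587.18.
Actual sales revenue = 85,280 × $306.25 = $26,117,000.00.
Margin of safety = ($26,117,000.00 − $14,581,587.18) ÷ $26,117,000.00 = 44.2%.

44.2%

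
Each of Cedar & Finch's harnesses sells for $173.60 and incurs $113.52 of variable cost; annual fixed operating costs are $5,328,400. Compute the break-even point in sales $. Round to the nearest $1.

$15,396,309

Contribution margin per unit = $173.60 − $113.52 = $60.08, a CM ratio of $60.08 ÷ $173.60 = 0.3461.
Break-even revenue = fixed costs × price ÷ CM = $5,328,400 × $173.60 ÷ $60.08 = $15,396,309.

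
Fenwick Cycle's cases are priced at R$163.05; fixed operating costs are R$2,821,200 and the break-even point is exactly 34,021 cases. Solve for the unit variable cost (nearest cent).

R$80.12

At break-even, FC = Q × (P − VC), so P − VC = R$2,821,200 ÷ 34,021 = R$82.9253.
Hence VC = price − CM = R$163.05 − R$82.9253 = R$80.12.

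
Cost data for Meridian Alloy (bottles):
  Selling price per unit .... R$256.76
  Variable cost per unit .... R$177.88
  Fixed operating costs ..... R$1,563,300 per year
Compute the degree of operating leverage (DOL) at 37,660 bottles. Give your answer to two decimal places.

2.11

Total contribution margin = 37,660 × R$78.88 = R$2,970,620.80.
Subtracting fixed costs: EBIT = R$2,970,620.80 − R$1,563,300 = R$1,407,320.80.
DOL = contribution ÷ EBIT = R$2,970,620.80 ÷ R$1,407,320.80 = 2.1108.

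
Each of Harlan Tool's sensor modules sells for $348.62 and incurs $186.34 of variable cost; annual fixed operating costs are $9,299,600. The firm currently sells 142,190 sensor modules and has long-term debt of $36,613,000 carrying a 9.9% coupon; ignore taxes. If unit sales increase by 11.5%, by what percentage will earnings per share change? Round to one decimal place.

+26.1%

Contribution at this volume is 142,190 × $162.28 = $23,074,593.20.
Subtracting fixed costs: EBIT = $23,074,593.20 − $9,299,600 = $13,774,993.20.
Interest = $3,624,687.00, so EBIT − I = $10,150,306.20.
DCL = total CM / (EBIT − I) = $23,074,593.20 / $10,150,306.20 = 2.2733.
%ΔEPS = DCL × %ΔSales = 2.2733 × +11.5% = +26.1%.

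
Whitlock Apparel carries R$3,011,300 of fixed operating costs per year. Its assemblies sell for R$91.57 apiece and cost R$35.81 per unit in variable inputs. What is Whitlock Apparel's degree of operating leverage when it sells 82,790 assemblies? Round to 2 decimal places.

2.88

Total contribution margin = 82,790 × R$55.76 = R$4,616,370.40.
EBIT = R$4,616,370.40 − R$3,011,300 = R$1,605,070.40.
So DOL = total CM / EBIT = R$4,616,370.40 / R$1,605,070.40 = 2.8761.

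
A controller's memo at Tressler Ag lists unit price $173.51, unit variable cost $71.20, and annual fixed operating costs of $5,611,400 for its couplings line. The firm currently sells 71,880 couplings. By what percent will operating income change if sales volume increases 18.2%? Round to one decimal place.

+76.8%

Contribution at this volume is 71,880 × $102.31 = $7,354,042.80.
Operating income = contribution − fixed costs = $7,354,042.80 − $5,611,400 = $1,742,642.80.
Degree of operating leverage = $7,354,042.80 / $1,742,642.80 = 4.2201.
Operating income changes by 4.2201 × +18.2% = +76.8%.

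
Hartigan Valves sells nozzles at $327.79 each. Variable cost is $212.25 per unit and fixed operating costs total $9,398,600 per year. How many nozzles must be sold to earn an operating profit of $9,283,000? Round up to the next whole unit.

Contribution margin per unit = $327.79 − $212.25 = $115.54.
Units = (FC + target) / CM = ($9,398,600 + $9,283,000) / $115.54 = 161,689.46, so 161,690 nozzles.

161,690 nozzles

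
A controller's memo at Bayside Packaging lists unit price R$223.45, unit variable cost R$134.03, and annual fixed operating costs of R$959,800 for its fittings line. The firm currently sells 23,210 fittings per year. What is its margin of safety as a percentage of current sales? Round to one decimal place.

Unit CM = price − variable cost = R$223.45 − R$134.03 = R$89.42. Break-even units = R$959,800 ÷ R$89.42 = 10,733.62; break-even revenue = 10,733.62 × R$223.45 = R$2,398,426.64.
Actual sales revenue = 23,210 × R$223.45 = R$5,186,274.50.
Margin of safety = (R$5,186,274.50 − R$2,398,426.64) ÷ R$5,186,274.50 = 53.8%.

53.8%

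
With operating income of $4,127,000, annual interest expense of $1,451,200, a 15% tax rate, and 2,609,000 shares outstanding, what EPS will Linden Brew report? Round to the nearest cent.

Pre-tax income = $4,127,000 − $1,451,200.00 = $2,675,800.00.
Net income = $2,675,800.00 × (1 − 0.15) = $2,274,430.00.
EPS = $2,274,430.00 ÷ 2,609,000 = $0.87.

$0.87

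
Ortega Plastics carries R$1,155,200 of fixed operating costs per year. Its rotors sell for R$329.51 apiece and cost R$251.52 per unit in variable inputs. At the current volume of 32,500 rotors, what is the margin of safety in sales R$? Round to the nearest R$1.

R$5,828,322

Each unit contributes R$329.51 − R$251.52 = R$77.99. Break-even units = R$1,155,200 ÷ R$77.99 = 14,812.16; break-even revenue = 14,812.16 × R$329.51 = R$4,880,753.33.
Current sales = 32,500 × R$329.51 = R$10,709,075.00.
Margin of safety = R$10,709,075.00 − R$4,880,753.33 = R$5,828,322.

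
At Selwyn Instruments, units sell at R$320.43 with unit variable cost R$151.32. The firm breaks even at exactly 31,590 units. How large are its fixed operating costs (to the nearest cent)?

Each unit contributes R$320.43 − R$151.32 = R$169.11.
Since BE = FC / CM, FC = 31,590 × R$169.11 = R$5,342,184.90.

R$5,342,184.90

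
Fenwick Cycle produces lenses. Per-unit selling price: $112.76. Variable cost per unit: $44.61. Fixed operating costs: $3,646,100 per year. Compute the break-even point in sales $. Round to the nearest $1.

CM per unit = $112.76 − $44.61 = $68.15; CM ratio = $68.15 / $112.76 = 0.6044.
Break-even sales = FC ÷ CM ratio = $3,646,100 × $112.76 / $68.15 = $6,032,784.

$6,032,784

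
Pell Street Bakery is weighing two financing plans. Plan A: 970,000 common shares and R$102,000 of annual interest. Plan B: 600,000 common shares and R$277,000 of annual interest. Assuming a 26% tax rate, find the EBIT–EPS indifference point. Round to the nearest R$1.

R$560,784

At indifference, (EBIT − 102,000)(1 − t)/970,000 = (EBIT − 277,000)(1 − t)/600,000.
The (1 − t) factor cancels: (EBIT − 102,000) × 600,000 = (EBIT − 277,000) × 970,000.
EBIT × (970,000 − 600,000) = 277,000 × 970,000 − 102,000 × 600,000 = 207,490,000,000, so EBIT = 207,490,000,000 ÷ 370,000 = 560,783.78.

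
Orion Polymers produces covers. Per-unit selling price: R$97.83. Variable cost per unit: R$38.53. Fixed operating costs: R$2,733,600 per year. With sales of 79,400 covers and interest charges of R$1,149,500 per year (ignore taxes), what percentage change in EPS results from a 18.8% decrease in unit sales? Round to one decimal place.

Total contribution margin = 79,400 × R$59.30 = R$4,708,420.00.
EBIT = R$4,708,420.00 − R$2,733,600 = R$1,974,820.00.
After interest of R$1,149,500.00, pre-tax earnings = R$825,320.00.
Degree of combined leverage = contribution ÷ (EBIT − I) = R$4,708,420.00 ÷ R$825,320.00 = 5.7050.
EPS therefore changes by 5.7050 × (-18.8%) = -107.3%.

-107.3%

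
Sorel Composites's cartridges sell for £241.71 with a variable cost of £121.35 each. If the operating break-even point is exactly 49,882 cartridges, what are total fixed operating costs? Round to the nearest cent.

Each unit contributes £241.71 − £121.35 = £120.36.
Since BE = FC / CM, FC = 49,882 × £120.36 = £6,003,797.52.

£6,003,797.52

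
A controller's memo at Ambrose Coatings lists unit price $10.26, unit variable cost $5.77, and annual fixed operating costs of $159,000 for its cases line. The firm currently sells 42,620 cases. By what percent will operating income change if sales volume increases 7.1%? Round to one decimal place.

+42.0%

At 42,620 units, contribution = 42,620 × $4.49 = $191,363.80.
EBIT = $191,363.80 − $159,000 = $32,363.80.
Degree of operating leverage = $191,363.80 / $32,363.80 = 5.9129.
%ΔEBIT = DOL × %ΔSales = 5.9129 × +7.1% = +42.0%.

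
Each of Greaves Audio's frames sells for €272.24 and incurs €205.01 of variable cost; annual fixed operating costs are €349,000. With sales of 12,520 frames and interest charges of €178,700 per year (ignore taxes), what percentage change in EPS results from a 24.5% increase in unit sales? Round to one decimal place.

At 12,520 units, contribution = 12,520 × €67.23 = €841,719.60.
Operating income = contribution − fixed costs = €841,719.60 − €349,000 = €492,719.60.
Interest = €178,700.00, so EBIT − I = €314,019.60.
Degree of combined leverage = contribution ÷ (EBIT − I) = €841,719.60 ÷ €314,019.60 = 2.6805.
EPS therefore changes by 2.6805 × (+24.5%) = +65.7%.

+65.7%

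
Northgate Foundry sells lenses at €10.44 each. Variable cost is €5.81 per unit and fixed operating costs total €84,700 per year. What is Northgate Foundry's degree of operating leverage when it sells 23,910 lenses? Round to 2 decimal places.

4.26

At 23,910 units, contribution = 23,910 × €4.63 = €110,703.30.
Subtracting fixed costs: EBIT = €110,703.30 − €84,700 = €26,003.30.
So DOL = total CM / EBIT = €110,703.30 / €26,003.30 = 4.2573.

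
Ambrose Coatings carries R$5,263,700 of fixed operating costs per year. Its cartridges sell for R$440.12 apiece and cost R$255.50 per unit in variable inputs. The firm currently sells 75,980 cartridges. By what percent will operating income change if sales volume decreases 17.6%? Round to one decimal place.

-28.2%

Contribution at this volume is 75,980 × R$184.62 = R$14,027,427.60.
EBIT = R$14,027,427.60 − R$5,263,700 = R$8,763,727.60.
So DOL = total CM / EBIT = R$14,027,427.60 / R$8,763,727.60 = 1.6006.
Operating income changes by 1.6006 × -17.6% = -28.2%.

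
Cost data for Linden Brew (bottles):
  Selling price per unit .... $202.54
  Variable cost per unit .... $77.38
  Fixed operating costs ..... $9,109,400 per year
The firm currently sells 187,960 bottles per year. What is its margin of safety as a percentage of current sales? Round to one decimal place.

Each unit contributes $202.54 − $77.38 = $125.16. Break-even units = $9,109,400 ÷ $125.16 = 72,782.04; break-even revenue = 72,782.04 × $202.54 = $14,741,274.18.
Actual sales revenue = 187,960 × $202.54 = $38,069,418.40.
Margin of safety = ($38,069,418.40 − $14,741,274.18) ÷ $38,069,418.40 = 61.3%.

61.3%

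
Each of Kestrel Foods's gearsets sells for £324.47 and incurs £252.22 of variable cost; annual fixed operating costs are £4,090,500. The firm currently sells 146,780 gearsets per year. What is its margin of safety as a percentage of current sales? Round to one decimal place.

61.4%

Contribution margin per unit = £324.47 − £252.22 = £72.25. Break-even units = £4,090,500 ÷ £72.25 = 56,615.92; break-even revenue = 56,615.92 × £324.47 = £18,370,166.57.
Actual sales revenue = 146,780 × £324.47 = £47,625,706.60.
Margin of safety = (£47,625,706.60 − £18,370,166.57) ÷ £47,625,706.60 = 61.4%.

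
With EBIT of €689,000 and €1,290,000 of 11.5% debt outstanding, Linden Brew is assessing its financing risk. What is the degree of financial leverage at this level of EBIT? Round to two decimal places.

1.27

Annual interest charges come to €148,350.00.
Degree of financial leverage = EBIT / (EBIT − interest) = €689,000 / €540,650.00 = 1.2744.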